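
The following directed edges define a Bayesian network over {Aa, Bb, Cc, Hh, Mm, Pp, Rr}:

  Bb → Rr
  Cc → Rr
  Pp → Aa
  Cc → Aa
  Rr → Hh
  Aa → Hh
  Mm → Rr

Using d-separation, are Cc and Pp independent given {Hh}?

No

We examine all 2 paths between Cc and Pp:
Path 1: Cc → Aa ← Pp
  Aa is a collider and its descendant Hh is conditioned on, which opens it — no node blocks this path, so it is active.
Path 2: Cc → Rr → Hh ← Aa ← Pp
  Rr is a chain and Rr is not conditioned on; Hh is a collider and Hh is conditioned on, which opens it; Aa is a chain and Aa is not conditioned on — no node blocks this path, so it is active.
At least one path is unblocked, so d-separation fails.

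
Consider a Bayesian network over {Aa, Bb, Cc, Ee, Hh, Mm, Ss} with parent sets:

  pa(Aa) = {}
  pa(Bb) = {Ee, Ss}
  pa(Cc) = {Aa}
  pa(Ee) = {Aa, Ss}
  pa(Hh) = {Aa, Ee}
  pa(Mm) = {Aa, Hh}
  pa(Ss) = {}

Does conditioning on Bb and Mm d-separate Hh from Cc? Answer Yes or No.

No

3 paths connect Hh and Cc; each must be blocked for d-separation to hold:
  1. Hh → Mm ← Aa → Cc — Mm:collider[open]; Aa:fork[open] ⇒ active
  2. Hh ← Ee ← Aa → Cc — Ee:chain[open]; Aa:fork[open] ⇒ active
  3. Hh ← Aa → Cc — Aa:fork[open] ⇒ active
Because an active path exists, Hh and Cc are not d-separated.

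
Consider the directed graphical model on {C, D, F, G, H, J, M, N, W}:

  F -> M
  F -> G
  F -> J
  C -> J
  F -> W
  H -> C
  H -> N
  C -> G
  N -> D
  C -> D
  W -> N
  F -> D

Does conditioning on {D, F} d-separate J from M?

6 paths connect J and M; each must be blocked for d-separation to hold:
Path 1: J ← C ← H → N → D ← F → M
  F is a fork here and F is conditioned on, so the path is blocked at F.
Path 2: J ← C ← H → N ← W ← F → M
  F is a fork here and F is conditioned on, so the path is blocked at F.
Path 3: J ← C → G ← F → M
  G is a collider here and neither G nor any of its descendants is conditioned on, so the collider stays closed — the path is blocked at G.
Path 4: J ← C → D ← F → M
  F is a fork here and F is conditioned on, so the path is blocked at F.
Path 5: J ← C → D ← N ← W ← F → M
  F is a fork here and F is conditioned on, so the path is blocked at F.
Path 6: J ← F → M
  F is a fork here and F is conditioned on, so the path is blocked at F.
Every path is blocked, so J and M are d-separated given {D, F}.

Yes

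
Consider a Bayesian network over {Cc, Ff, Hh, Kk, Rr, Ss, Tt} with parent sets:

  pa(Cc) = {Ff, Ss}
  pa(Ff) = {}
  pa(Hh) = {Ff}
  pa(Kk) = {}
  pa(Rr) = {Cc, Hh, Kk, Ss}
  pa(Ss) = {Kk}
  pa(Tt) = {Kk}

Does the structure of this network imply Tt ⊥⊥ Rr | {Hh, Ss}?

We examine all 4 paths between Tt and Rr:
Path 1: Tt ← Kk → Ss → Rr
  Ss is a chain here and Ss is conditioned on, so the path is blocked at Ss.
Path 2: Tt ← Kk → Ss → Cc → Rr
  Ss is a chain here and Ss is conditioned on, so the path is blocked at Ss.
Path 3: Tt ← Kk → Ss → Cc ← Ff → Hh → Rr
  Ss is a chain here and Ss is conditioned on, so the path is blocked at Ss.
Path 4: Tt ← Kk → Rr
  Kk is a fork and Kk is not conditioned on — no node blocks this path, so it is active.
At least one path is unblocked, so d-separation fails.

No — Tt and Rr are not d-separated given {Hh, Ss}.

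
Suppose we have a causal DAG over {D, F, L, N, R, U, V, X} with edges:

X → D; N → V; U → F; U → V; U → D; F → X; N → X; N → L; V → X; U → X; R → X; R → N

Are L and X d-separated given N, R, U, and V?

Yes

Enumerating the 6 paths from L to X and testing each for blocking by {N, R, U, V}:
  1. L ← N → X — N:fork[blocks] ⇒ blocked
  2. L ← N ← R → X — N:chain[blocks]; R:fork[blocks] ⇒ blocked
  3. L ← N → V → X — N:fork[blocks]; V:chain[blocks] ⇒ blocked
  4. L ← N → V ← U → X — N:fork[blocks]; V:collider[open]; U:fork[blocks] ⇒ blocked
  5. L ← N → V ← U → F → X — N:fork[blocks]; V:collider[open]; U:fork[blocks]; F:chain[open] ⇒ blocked
  6. L ← N → V ← U → D ← X — N:fork[blocks]; V:collider[open]; U:fork[blocks]; D:collider[blocks] ⇒ blocked
All paths are blocked; L ⊥ X | {N, R, U, V} holds.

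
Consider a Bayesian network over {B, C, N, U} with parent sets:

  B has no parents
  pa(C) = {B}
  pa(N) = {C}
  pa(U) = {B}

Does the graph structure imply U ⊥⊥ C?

The only undirected path from U to C is:
Path 1: U ← B → C
  B is a fork and B is not conditioned on — no node blocks this path, so it is active.
Because an active path exists, U and C are not d-separated.

No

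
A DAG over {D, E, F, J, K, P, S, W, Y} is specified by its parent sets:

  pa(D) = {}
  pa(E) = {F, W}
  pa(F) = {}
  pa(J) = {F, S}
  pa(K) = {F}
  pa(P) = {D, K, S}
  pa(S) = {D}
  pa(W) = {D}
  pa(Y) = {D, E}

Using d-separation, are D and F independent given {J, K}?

No

There are 6 undirected paths between D and F; checking each against the conditioning set {J, K}:
Path 1: D → P ← S → J ← F
  P is a collider here and neither P nor any of its descendants is conditioned on, so the collider stays closed — the path is blocked at P.
Path 2: D → P ← K ← F
  P is a collider here and neither P nor any of its descendants is conditioned on, so the collider stays closed — the path is blocked at P.
Path 3: D → Y ← E ← F
  Y is a collider here and neither Y nor any of its descendants is conditioned on, so the collider stays closed — the path is blocked at Y.
Path 4: D → S → J ← F
  S is a chain and S is not conditioned on; J is a collider and J is conditioned on, which opens it — no node blocks this path, so it is active.
Path 5: D → S → P ← K ← F
  P is a collider here and neither P nor any of its descendants is conditioned on, so the collider stays closed — the path is blocked at P.
Path 6: D → W → E ← F
  E is a collider here and neither E nor any of its descendants is conditioned on, so the collider stays closed — the path is blocked at E.
Because an active path exists, D and F are not d-separated.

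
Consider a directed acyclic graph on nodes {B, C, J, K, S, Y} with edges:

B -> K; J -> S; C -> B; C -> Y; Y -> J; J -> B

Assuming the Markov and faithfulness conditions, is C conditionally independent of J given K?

We examine all 2 paths between C and J:
Path 1: C → B ← J
  B is a collider and its descendant K is conditioned on, which opens it — no node blocks this path, so it is active.
Path 2: C → Y → J
  Y is a chain and Y is not conditioned on — no node blocks this path, so it is active.
Because an active path exists, C and J are not d-separated.

No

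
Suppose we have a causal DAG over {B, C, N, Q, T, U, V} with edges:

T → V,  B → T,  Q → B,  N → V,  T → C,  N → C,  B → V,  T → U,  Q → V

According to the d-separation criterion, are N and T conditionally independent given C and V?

No

There are 4 undirected paths between N and T; checking each against the conditioning set {C, V}:
Path 1: N → C ← T
  C is a collider and C is conditioned on, which opens it — no node blocks this path, so it is active.
Path 2: N → V ← B → T
  V is a collider and V is conditioned on, which opens it; B is a fork and B is not conditioned on — no node blocks this path, so it is active.
Path 3: N → V ← T
  V is a collider and V is conditioned on, which opens it — no node blocks this path, so it is active.
Path 4: N → V ← Q → B → T
  V is a collider and V is conditioned on, which opens it; Q is a fork and Q is not conditioned on; B is a chain and B is not conditioned on — no node blocks this path, so it is active.
Since the path N → C ← T is active, N and T are not d-separated given {C, V}.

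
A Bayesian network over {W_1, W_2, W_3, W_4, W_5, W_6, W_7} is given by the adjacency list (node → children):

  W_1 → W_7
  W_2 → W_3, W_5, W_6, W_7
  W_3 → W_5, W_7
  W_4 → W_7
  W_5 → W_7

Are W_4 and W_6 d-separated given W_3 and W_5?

We examine all 5 paths between W_4 and W_6:
  1. W_4 → W_7 ← W_5 ← W_3 ← W_2 → W_6 — W_7:collider[blocks]; W_5:chain[blocks]; W_3:chain[blocks]; W_2:fork[open] ⇒ blocked
  2. W_4 → W_7 ← W_5 ← W_2 → W_6 — W_7:collider[blocks]; W_5:chain[blocks]; W_2:fork[open] ⇒ blocked
  3. W_4 → W_7 ← W_3 → W_5 ← W_2 → W_6 — W_7:collider[blocks]; W_3:fork[blocks]; W_5:collider[open]; W_2:fork[open] ⇒ blocked
  4. W_4 → W_7 ← W_3 ← W_2 → W_6 — W_7:collider[blocks]; W_3:chain[blocks]; W_2:fork[open] ⇒ blocked
  5. W_4 → W_7 ← W_2 → W_6 — W_7:collider[blocks]; W_2:fork[open] ⇒ blocked
Since every path is blocked, d-separation holds.

Yes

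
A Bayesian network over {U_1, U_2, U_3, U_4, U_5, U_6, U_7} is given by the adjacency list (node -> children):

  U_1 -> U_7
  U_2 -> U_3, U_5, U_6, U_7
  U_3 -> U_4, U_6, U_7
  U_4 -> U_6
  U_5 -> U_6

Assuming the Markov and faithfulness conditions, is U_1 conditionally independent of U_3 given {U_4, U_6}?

Yes

6 paths connect U_1 and U_3; each must be blocked for d-separation to hold:
  1. U_1 → U_7 ← U_2 → U_5 → U_6 ← U_4 ← U_3 — U_7:collider[blocks]; U_2:fork[open]; U_5:chain[open]; U_6:collider[open]; U_4:chain[blocks] ⇒ blocked
  2. U_1 → U_7 ← U_2 → U_5 → U_6 ← U_3 — U_7:collider[blocks]; U_2:fork[open]; U_5:chain[open]; U_6:collider[open] ⇒ blocked
  3. U_1 → U_7 ← U_2 → U_3 — U_7:collider[blocks]; U_2:fork[open] ⇒ blocked
  4. U_1 → U_7 ← U_2 → U_6 ← U_4 ← U_3 — U_7:collider[blocks]; U_2:fork[open]; U_6:collider[open]; U_4:chain[blocks] ⇒ blocked
  5. U_1 → U_7 ← U_2 → U_6 ← U_3 — U_7:collider[blocks]; U_2:fork[open]; U_6:collider[open] ⇒ blocked
  6. U_1 → U_7 ← U_3 — U_7:collider[blocks] ⇒ blocked
Since every path is blocked, d-separation holds.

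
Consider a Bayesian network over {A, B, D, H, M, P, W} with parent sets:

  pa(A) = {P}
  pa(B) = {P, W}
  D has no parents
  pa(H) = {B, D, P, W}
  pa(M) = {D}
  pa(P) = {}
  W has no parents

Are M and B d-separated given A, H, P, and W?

We examine all 3 paths between M and B:
  1. M ← D → H ← P → B — D:fork[open]; H:collider[open]; P:fork[blocks] ⇒ blocked
  2. M ← D → H ← B — D:fork[open]; H:collider[open] ⇒ active
  3. M ← D → H ← W → B — D:fork[open]; H:collider[open]; W:fork[blocks] ⇒ blocked
At least one path is unblocked, so d-separation fails.

No — M and B are not d-separated given {A, H, P, W}.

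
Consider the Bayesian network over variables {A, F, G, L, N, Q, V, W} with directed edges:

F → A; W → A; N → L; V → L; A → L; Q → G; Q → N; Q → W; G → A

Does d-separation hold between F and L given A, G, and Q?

We examine all 3 paths between F and L:
Path 1: F → A → L
  A is a chain here and A is conditioned on, so the path is blocked at A.
Path 2: F → A ← G ← Q → N → L
  G is a chain here and G is conditioned on, so the path is blocked at G.
Path 3: F → A ← W ← Q → N → L
  Q is a fork here and Q is conditioned on, so the path is blocked at Q.
Since every path is blocked, d-separation holds.

Yes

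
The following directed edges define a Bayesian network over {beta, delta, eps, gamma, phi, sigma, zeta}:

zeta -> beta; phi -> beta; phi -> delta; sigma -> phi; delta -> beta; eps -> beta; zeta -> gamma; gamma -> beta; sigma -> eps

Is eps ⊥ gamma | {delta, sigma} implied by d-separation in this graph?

6 paths connect eps and gamma; each must be blocked for d-separation to hold:
  1. eps ← sigma → phi → delta → beta ← zeta → gamma — sigma:fork[blocks]; phi:chain[open]; delta:chain[blocks]; beta:collider[blocks]; zeta:fork[open] ⇒ blocked
  2. eps ← sigma → phi → delta → beta ← gamma — sigma:fork[blocks]; phi:chain[open]; delta:chain[blocks]; beta:collider[blocks] ⇒ blocked
  3. eps ← sigma → phi → beta ← zeta → gamma — sigma:fork[blocks]; phi:chain[open]; beta:collider[blocks]; zeta:fork[open] ⇒ blocked
  4. eps ← sigma → phi → beta ← gamma — sigma:fork[blocks]; phi:chain[open]; beta:collider[blocks] ⇒ blocked
  5. eps → beta ← zeta → gamma — beta:collider[blocks]; zeta:fork[open] ⇒ blocked
  6. eps → beta ← gamma — beta:collider[blocks] ⇒ blocked
Since every path is blocked, d-separation holds.

Yes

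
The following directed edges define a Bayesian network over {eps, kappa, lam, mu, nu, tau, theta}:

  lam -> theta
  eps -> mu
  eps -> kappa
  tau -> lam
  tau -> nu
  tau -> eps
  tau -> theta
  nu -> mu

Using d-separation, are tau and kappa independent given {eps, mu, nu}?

Yes

There are 2 undirected paths between tau and kappa; checking each against the conditioning set {eps, mu, nu}:
  1. tau → nu → mu ← eps → kappa — nu:chain[blocks]; mu:collider[open]; eps:fork[blocks] ⇒ blocked
  2. tau → eps → kappa — eps:chain[blocks] ⇒ blocked
All paths are blocked; tau ⊥ kappa | {eps, mu, nu} holds.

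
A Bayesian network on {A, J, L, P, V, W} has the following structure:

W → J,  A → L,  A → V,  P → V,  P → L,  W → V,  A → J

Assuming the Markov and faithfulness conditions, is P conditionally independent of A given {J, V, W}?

No

Enumerating the 3 paths from P to A and testing each for blocking by {J, V, W}:
Path 1: P → V ← A
  V is a collider and V is conditioned on, which opens it — no node blocks this path, so it is active.
Path 2: P → V ← W → J ← A
  W is a fork here and W is conditioned on, so the path is blocked at W.
Path 3: P → L ← A
  L is a collider here and neither L nor any of its descendants is conditioned on, so the collider stays closed — the path is blocked at L.
Since the path P → V ← A is active, P and A are not d-separated given {J, V, W}.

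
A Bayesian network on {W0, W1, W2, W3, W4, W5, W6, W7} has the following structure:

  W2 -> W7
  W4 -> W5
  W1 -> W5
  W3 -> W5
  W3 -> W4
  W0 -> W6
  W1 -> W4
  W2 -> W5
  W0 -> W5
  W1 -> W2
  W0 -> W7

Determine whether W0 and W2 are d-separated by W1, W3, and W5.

No — W0 and W2 are not d-separated given {W1, W3, W5}.

5 paths connect W0 and W2; each must be blocked for d-separation to hold:
Path 1: W0 → W5 ← W3 → W4 ← W1 → W2
  W3 is a fork here and W3 is conditioned on, so the path is blocked at W3.
Path 2: W0 → W5 ← W1 → W2
  W1 is a fork here and W1 is conditioned on, so the path is blocked at W1.
Path 3: W0 → W5 ← W2
  W5 is a collider and W5 is conditioned on, which opens it — no node blocks this path, so it is active.
Path 4: W0 → W5 ← W4 ← W1 → W2
  W1 is a fork here and W1 is conditioned on, so the path is blocked at W1.
Path 5: W0 → W7 ← W2
  W7 is a collider here and neither W7 nor any of its descendants is conditioned on, so the collider stays closed — the path is blocked at W7.
Since the path W0 → W5 ← W2 is active, W0 and W2 are not d-separated given {W1, W3, W5}.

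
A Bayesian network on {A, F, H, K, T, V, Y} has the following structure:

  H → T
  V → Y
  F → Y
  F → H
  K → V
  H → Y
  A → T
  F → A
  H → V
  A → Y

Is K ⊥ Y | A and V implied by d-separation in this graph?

We examine all 6 paths between K and Y:
Path 1: K → V ← H ← F → A → Y
  A is a chain here and A is conditioned on, so the path is blocked at A.
Path 2: K → V ← H ← F → Y
  V is a collider and V is conditioned on, which opens it; H is a chain and H is not conditioned on; F is a fork and F is not conditioned on — no node blocks this path, so it is active.
Path 3: K → V ← H → Y
  V is a collider and V is conditioned on, which opens it; H is a fork and H is not conditioned on — no node blocks this path, so it is active.
Path 4: K → V ← H → T ← A ← F → Y
  T is a collider here and neither T nor any of its descendants is conditioned on, so the collider stays closed — the path is blocked at T.
Path 5: K → V ← H → T ← A → Y
  T is a collider here and neither T nor any of its descendants is conditioned on, so the collider stays closed — the path is blocked at T.
Path 6: K → V → Y
  V is a chain here and V is conditioned on, so the path is blocked at V.
At least one path is unblocked, so d-separation fails.

No — K and Y are not d-separated given {A, V}.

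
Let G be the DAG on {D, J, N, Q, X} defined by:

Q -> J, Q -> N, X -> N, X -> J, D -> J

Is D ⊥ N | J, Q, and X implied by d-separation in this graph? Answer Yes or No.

Yes

Enumerating the 2 paths from D to N and testing each for blocking by {J, Q, X}:
Path 1: D → J ← X → N
  X is a fork here and X is conditioned on, so the path is blocked at X.
Path 2: D → J ← Q → N
  Q is a fork here and Q is conditioned on, so the path is blocked at Q.
Since every path is blocked, d-separation holds.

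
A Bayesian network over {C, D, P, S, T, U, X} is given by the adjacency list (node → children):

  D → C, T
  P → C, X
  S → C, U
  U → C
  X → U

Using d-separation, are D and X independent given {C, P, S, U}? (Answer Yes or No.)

Yes — D and X are d-separated given {C, P, S, U}.

3 paths connect D and X; each must be blocked for d-separation to hold:
Path 1: D → C ← U ← X
  U is a chain here and U is conditioned on, so the path is blocked at U.
Path 2: D → C ← P → X
  P is a fork here and P is conditioned on, so the path is blocked at P.
Path 3: D → C ← S → U ← X
  S is a fork here and S is conditioned on, so the path is blocked at S.
All paths are blocked; D ⊥ X | {C, P, S, U} holds.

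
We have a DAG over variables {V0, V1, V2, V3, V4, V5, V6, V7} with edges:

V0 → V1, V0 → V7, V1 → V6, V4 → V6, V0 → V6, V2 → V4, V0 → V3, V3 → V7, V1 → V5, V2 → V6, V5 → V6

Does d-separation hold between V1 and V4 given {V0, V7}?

6 paths connect V1 and V4; each must be blocked for d-separation to hold:
Path 1: V1 → V5 → V6 ← V4
  V6 is a collider here and neither V6 nor any of its descendants is conditioned on, so the collider stays closed — the path is blocked at V6.
Path 2: V1 → V5 → V6 ← V2 → V4
  V6 is a collider here and neither V6 nor any of its descendants is conditioned on, so the collider stays closed — the path is blocked at V6.
Path 3: V1 ← V0 → V6 ← V4
  V0 is a fork here and V0 is conditioned on, so the path is blocked at V0.
Path 4: V1 ← V0 → V6 ← V2 → V4
  V0 is a fork here and V0 is conditioned on, so the path is blocked at V0.
Path 5: V1 → V6 ← V4
  V6 is a collider here and neither V6 nor any of its descendants is conditioned on, so the collider stays closed — the path is blocked at V6.
Path 6: V1 → V6 ← V2 → V4
  V6 is a collider here and neither V6 nor any of its descendants is conditioned on, so the collider stays closed — the path is blocked at V6.
Every path is blocked, so V1 and V4 are d-separated given {V0, V7}.

Yes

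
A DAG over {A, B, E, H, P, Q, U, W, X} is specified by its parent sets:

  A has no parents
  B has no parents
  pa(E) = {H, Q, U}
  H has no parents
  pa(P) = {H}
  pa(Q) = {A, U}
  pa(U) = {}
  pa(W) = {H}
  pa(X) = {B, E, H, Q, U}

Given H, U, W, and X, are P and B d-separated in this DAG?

Yes

We examine all 6 paths between P and B:
Path 1: P ← H → E ← Q ← U → X ← B
  H is a fork here and H is conditioned on, so the path is blocked at H.
Path 2: P ← H → E ← Q → X ← B
  H is a fork here and H is conditioned on, so the path is blocked at H.
Path 3: P ← H → E ← U → Q → X ← B
  H is a fork here and H is conditioned on, so the path is blocked at H.
Path 4: P ← H → E ← U → X ← B
  H is a fork here and H is conditioned on, so the path is blocked at H.
Path 5: P ← H → E → X ← B
  H is a fork here and H is conditioned on, so the path is blocked at H.
Path 6: P ← H → X ← B
  H is a fork here and H is conditioned on, so the path is blocked at H.
Every path is blocked, so P and B are d-separated given {H, U, W, X}.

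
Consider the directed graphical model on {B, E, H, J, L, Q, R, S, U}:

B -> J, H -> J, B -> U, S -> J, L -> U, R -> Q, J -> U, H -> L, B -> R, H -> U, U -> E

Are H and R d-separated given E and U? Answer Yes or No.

There are 6 undirected paths between H and R; checking each against the conditioning set {E, U}:
  1. H → U ← B → R — U:collider[open]; B:fork[open] ⇒ active
  2. H → U ← J ← B → R — U:collider[open]; J:chain[open]; B:fork[open] ⇒ active
  3. H → J → U ← B → R — J:chain[open]; U:collider[open]; B:fork[open] ⇒ active
  4. H → J ← B → R — J:collider[open]; B:fork[open] ⇒ active
  5. H → L → U ← B → R — L:chain[open]; U:collider[open]; B:fork[open] ⇒ active
  6. H → L → U ← J ← B → R — L:chain[open]; U:collider[open]; J:chain[open]; B:fork[open] ⇒ active
Because an active path exists, H and R are not d-separated.

No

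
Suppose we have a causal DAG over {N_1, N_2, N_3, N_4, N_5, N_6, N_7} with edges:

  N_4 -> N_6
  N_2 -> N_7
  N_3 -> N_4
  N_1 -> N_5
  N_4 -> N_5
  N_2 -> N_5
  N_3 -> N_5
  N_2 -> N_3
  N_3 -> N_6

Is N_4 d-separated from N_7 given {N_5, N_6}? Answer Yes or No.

Enumerating the 6 paths from N_4 to N_7 and testing each for blocking by {N_5, N_6}:
Path 1: N_4 → N_5 ← N_2 → N_7
  N_5 is a collider and N_5 is conditioned on, which opens it; N_2 is a fork and N_2 is not conditioned on — no node blocks this path, so it is active.
Path 2: N_4 → N_5 ← N_3 ← N_2 → N_7
  N_5 is a collider and N_5 is conditioned on, which opens it; N_3 is a chain and N_3 is not conditioned on; N_2 is a fork and N_2 is not conditioned on — no node blocks this path, so it is active.
Path 3: N_4 → N_6 ← N_3 ← N_2 → N_7
  N_6 is a collider and N_6 is conditioned on, which opens it; N_3 is a chain and N_3 is not conditioned on; N_2 is a fork and N_2 is not conditioned on — no node blocks this path, so it is active.
Path 4: N_4 → N_6 ← N_3 → N_5 ← N_2 → N_7
  N_6 is a collider and N_6 is conditioned on, which opens it; N_3 is a fork and N_3 is not conditioned on; N_5 is a collider and N_5 is conditioned on, which opens it; N_2 is a fork and N_2 is not conditioned on — no node blocks this path, so it is active.
Path 5: N_4 ← N_3 ← N_2 → N_7
  N_3 is a chain and N_3 is not conditioned on; N_2 is a fork and N_2 is not conditioned on — no node blocks this path, so it is active.
Path 6: N_4 ← N_3 → N_5 ← N_2 → N_7
  N_3 is a fork and N_3 is not conditioned on; N_5 is a collider and N_5 is conditioned on, which opens it; N_2 is a fork and N_2 is not conditioned on — no node blocks this path, so it is active.
Since the path N_4 → N_5 ← N_2 → N_7 is active, N_4 and N_7 are not d-separated given {N_5, N_6}.

No — N_4 and N_7 are not d-separated given {N_5, N_6}.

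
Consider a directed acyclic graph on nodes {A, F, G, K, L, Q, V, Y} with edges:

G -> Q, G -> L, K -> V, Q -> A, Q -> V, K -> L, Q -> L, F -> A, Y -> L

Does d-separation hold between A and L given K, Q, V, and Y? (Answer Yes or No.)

Yes

We examine all 3 paths between A and L:
  1. A ← Q → V ← K → L — Q:fork[blocks]; V:collider[open]; K:fork[blocks] ⇒ blocked
  2. A ← Q → L — Q:fork[blocks] ⇒ blocked
  3. A ← Q ← G → L — Q:chain[blocks]; G:fork[open] ⇒ blocked
All paths are blocked; A ⊥ L | {K, Q, V, Y} holds.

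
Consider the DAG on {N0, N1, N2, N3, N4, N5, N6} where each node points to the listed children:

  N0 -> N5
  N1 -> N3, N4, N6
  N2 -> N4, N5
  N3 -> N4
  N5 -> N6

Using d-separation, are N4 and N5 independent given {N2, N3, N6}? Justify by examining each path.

No

Enumerating the 3 paths from N4 to N5 and testing each for blocking by {N2, N3, N6}:
Path 1: N4 ← N2 → N5
  N2 is a fork here and N2 is conditioned on, so the path is blocked at N2.
Path 2: N4 ← N1 → N6 ← N5
  N1 is a fork and N1 is not conditioned on; N6 is a collider and N6 is conditioned on, which opens it — no node blocks this path, so it is active.
Path 3: N4 ← N3 ← N1 → N6 ← N5
  N3 is a chain here and N3 is conditioned on, so the path is blocked at N3.
Since the path N4 ← N1 → N6 ← N5 is active, N4 and N5 are not d-separated given {N2, N3, N6}.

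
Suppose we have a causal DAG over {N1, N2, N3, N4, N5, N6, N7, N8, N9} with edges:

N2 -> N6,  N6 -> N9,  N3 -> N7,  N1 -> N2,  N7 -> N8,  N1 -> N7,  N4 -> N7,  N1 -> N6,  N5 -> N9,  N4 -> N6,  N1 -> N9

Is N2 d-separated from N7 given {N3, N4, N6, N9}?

No

There are 6 undirected paths between N2 and N7; checking each against the conditioning set {N3, N4, N6, N9}:
Path 1: N2 ← N1 → N6 ← N4 → N7
  N4 is a fork here and N4 is conditioned on, so the path is blocked at N4.
Path 2: N2 ← N1 → N9 ← N6 ← N4 → N7
  N6 is a chain here and N6 is conditioned on, so the path is blocked at N6.
Path 3: N2 ← N1 → N7
  N1 is a fork and N1 is not conditioned on — no node blocks this path, so it is active.
Path 4: N2 → N6 ← N1 → N7
  N6 is a collider and N6 is conditioned on, which opens it; N1 is a fork and N1 is not conditioned on — no node blocks this path, so it is active.
Path 5: N2 → N6 → N9 ← N1 → N7
  N6 is a chain here and N6 is conditioned on, so the path is blocked at N6.
Path 6: N2 → N6 ← N4 → N7
  N4 is a fork here and N4 is conditioned on, so the path is blocked at N4.
Because an active path exists, N2 and N7 are not d-separated.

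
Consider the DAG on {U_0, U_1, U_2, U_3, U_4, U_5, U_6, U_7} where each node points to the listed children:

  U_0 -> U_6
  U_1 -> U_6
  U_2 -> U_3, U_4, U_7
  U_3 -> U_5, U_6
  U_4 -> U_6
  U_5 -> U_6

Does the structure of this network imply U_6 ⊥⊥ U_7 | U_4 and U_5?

No

3 paths connect U_6 and U_7; each must be blocked for d-separation to hold:
Path 1: U_6 ← U_3 ← U_2 → U_7
  U_3 is a chain and U_3 is not conditioned on; U_2 is a fork and U_2 is not conditioned on — no node blocks this path, so it is active.
Path 2: U_6 ← U_5 ← U_3 ← U_2 → U_7
  U_5 is a chain here and U_5 is conditioned on, so the path is blocked at U_5.
Path 3: U_6 ← U_4 ← U_2 → U_7
  U_4 is a chain here and U_4 is conditioned on, so the path is blocked at U_4.
Because an active path exists, U_6 and U_7 are not d-separated.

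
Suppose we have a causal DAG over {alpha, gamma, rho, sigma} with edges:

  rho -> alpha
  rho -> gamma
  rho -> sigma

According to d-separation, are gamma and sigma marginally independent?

No

There is one path between gamma and sigma:
Path 1: gamma ← rho → sigma
  rho is a fork and rho is not conditioned on — no node blocks this path, so it is active.
Because an active path exists, gamma and sigma are not d-separated.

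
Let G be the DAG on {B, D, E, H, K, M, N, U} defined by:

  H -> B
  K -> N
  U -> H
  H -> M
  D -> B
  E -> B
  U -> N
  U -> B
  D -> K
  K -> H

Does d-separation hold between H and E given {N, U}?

Yes

Enumerating the 5 paths from H to E and testing each for blocking by {N, U}:
Path 1: H ← U → B ← E
  U is a fork here and U is conditioned on, so the path is blocked at U.
Path 2: H ← U → N ← K ← D → B ← E
  U is a fork here and U is conditioned on, so the path is blocked at U.
Path 3: H → B ← E
  B is a collider here and neither B nor any of its descendants is conditioned on, so the collider stays closed — the path is blocked at B.
Path 4: H ← K ← D → B ← E
  B is a collider here and neither B nor any of its descendants is conditioned on, so the collider stays closed — the path is blocked at B.
Path 5: H ← K → N ← U → B ← E
  U is a fork here and U is conditioned on, so the path is blocked at U.
Every path is blocked, so H and E are d-separated given {N, U}.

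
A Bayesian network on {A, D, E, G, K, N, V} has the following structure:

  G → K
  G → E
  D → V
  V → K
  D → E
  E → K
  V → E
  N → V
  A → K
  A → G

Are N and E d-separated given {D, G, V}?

Yes — N and E are d-separated given {D, G, V}.

We examine all 5 paths between N and E:
  1. N → V ← D → E — V:collider[open]; D:fork[blocks] ⇒ blocked
  2. N → V → E — V:chain[blocks] ⇒ blocked
  3. N → V → K ← E — V:chain[blocks]; K:collider[blocks] ⇒ blocked
  4. N → V → K ← A → G → E — V:chain[blocks]; K:collider[blocks]; A:fork[open]; G:chain[blocks] ⇒ blocked
  5. N → V → K ← G → E — V:chain[blocks]; K:collider[blocks]; G:fork[blocks] ⇒ blocked
All paths are blocked; N ⊥ E | {D, G, V} holds.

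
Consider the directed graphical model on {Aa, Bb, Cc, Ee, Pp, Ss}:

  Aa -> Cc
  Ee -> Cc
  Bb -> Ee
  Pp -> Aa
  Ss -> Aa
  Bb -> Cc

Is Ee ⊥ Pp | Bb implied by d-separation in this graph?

We examine all 2 paths between Ee and Pp:
  1. Ee ← Bb → Cc ← Aa ← Pp — Bb:fork[blocks]; Cc:collider[blocks]; Aa:chain[open] ⇒ blocked
  2. Ee → Cc ← Aa ← Pp — Cc:collider[blocks]; Aa:chain[open] ⇒ blocked
Every path is blocked, so Ee and Pp are d-separated given {Bb}.

Yes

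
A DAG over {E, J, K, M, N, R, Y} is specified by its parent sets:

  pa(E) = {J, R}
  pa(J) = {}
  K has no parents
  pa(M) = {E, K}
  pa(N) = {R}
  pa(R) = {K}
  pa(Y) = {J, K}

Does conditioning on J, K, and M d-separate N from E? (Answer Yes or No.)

Enumerating the 3 paths from N to E and testing each for blocking by {J, K, M}:
Path 1: N ← R ← K → M ← E
  K is a fork here and K is conditioned on, so the path is blocked at K.
Path 2: N ← R ← K → Y ← J → E
  K is a fork here and K is conditioned on, so the path is blocked at K.
Path 3: N ← R → E
  R is a fork and R is not conditioned on — no node blocks this path, so it is active.
Since the path N ← R → E is active, N and E are not d-separated given {J, K, M}.

No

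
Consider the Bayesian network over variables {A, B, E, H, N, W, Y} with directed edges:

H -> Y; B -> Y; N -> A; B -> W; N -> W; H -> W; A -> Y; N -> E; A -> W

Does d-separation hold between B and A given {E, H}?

Enumerating the 6 paths from B to A and testing each for blocking by {E, H}:
Path 1: B → Y ← H → W ← A
  Y is a collider here and neither Y nor any of its descendants is conditioned on, so the collider stays closed — the path is blocked at Y.
Path 2: B → Y ← H → W ← N → A
  Y is a collider here and neither Y nor any of its descendants is conditioned on, so the collider stays closed — the path is blocked at Y.
Path 3: B → Y ← A
  Y is a collider here and neither Y nor any of its descendants is conditioned on, so the collider stays closed — the path is blocked at Y.
Path 4: B → W ← H → Y ← A
  W is a collider here and neither W nor any of its descendants is conditioned on, so the collider stays closed — the path is blocked at W.
Path 5: B → W ← A
  W is a collider here and neither W nor any of its descendants is conditioned on, so the collider stays closed — the path is blocked at W.
Path 6: B → W ← N → A
  W is a collider here and neither W nor any of its descendants is conditioned on, so the collider stays closed — the path is blocked at W.
Every path is blocked, so B and A are d-separated given {E, H}.

Yes — B and A are d-separated given {E, H}.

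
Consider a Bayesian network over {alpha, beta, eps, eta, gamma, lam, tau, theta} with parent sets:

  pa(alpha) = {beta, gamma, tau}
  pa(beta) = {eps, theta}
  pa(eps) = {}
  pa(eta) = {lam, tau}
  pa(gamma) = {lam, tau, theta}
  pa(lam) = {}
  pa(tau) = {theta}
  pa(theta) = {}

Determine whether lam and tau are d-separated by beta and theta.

We examine all 6 paths between lam and tau:
Path 1: lam → gamma → alpha ← beta ← theta → tau
  alpha is a collider here and neither alpha nor any of its descendants is conditioned on, so the collider stays closed — the path is blocked at alpha.
Path 2: lam → gamma → alpha ← tau
  alpha is a collider here and neither alpha nor any of its descendants is conditioned on, so the collider stays closed — the path is blocked at alpha.
Path 3: lam → gamma ← tau
  gamma is a collider here and neither gamma nor any of its descendants is conditioned on, so the collider stays closed — the path is blocked at gamma.
Path 4: lam → gamma ← theta → beta → alpha ← tau
  gamma is a collider here and neither gamma nor any of its descendants is conditioned on, so the collider stays closed — the path is blocked at gamma.
Path 5: lam → gamma ← theta → tau
  gamma is a collider here and neither gamma nor any of its descendants is conditioned on, so the collider stays closed — the path is blocked at gamma.
Path 6: lam → eta ← tau
  eta is a collider here and neither eta nor any of its descendants is conditioned on, so the collider stays closed — the path is blocked at eta.
Since every path is blocked, d-separation holds.

Yes — lam and tau are d-separated given {beta, theta}.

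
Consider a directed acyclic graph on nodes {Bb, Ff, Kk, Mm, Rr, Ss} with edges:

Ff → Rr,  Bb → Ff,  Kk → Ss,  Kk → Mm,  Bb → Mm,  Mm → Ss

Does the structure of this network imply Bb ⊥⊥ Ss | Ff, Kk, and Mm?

There are 2 undirected paths between Bb and Ss; checking each against the conditioning set {Ff, Kk, Mm}:
  1. Bb → Mm ← Kk → Ss — Mm:collider[open]; Kk:fork[blocks] ⇒ blocked
  2. Bb → Mm → Ss — Mm:chain[blocks] ⇒ blocked
Every path is blocked, so Bb and Ss are d-separated given {Ff, Kk, Mm}.

Yes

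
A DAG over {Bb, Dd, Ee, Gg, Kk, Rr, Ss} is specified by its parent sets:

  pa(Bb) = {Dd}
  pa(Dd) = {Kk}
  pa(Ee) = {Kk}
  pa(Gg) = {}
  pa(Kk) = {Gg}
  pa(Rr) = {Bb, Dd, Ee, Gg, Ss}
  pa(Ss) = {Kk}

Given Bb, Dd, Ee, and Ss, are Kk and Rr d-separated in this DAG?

No

Enumerating the 5 paths from Kk to Rr and testing each for blocking by {Bb, Dd, Ee, Ss}:
Path 1: Kk → Ee → Rr
  Ee is a chain here and Ee is conditioned on, so the path is blocked at Ee.
Path 2: Kk ← Gg → Rr
  Gg is a fork and Gg is not conditioned on — no node blocks this path, so it is active.
Path 3: Kk → Ss → Rr
  Ss is a chain here and Ss is conditioned on, so the path is blocked at Ss.
Path 4: Kk → Dd → Rr
  Dd is a chain here and Dd is conditioned on, so the path is blocked at Dd.
Path 5: Kk → Dd → Bb → Rr
  Dd is a chain here and Dd is conditioned on, so the path is blocked at Dd.
Since the path Kk ← Gg → Rr is active, Kk and Rr are not d-separated given {Bb, Dd, Ee, Ss}.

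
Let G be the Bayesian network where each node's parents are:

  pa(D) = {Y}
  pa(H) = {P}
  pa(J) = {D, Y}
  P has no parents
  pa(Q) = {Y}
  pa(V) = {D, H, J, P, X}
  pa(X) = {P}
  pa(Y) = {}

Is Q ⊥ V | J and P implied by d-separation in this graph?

There are 4 undirected paths between Q and V; checking each against the conditioning set {J, P}:
Path 1: Q ← Y → D → J → V
  J is a chain here and J is conditioned on, so the path is blocked at J.
Path 2: Q ← Y → D → V
  Y is a fork and Y is not conditioned on; D is a chain and D is not conditioned on — no node blocks this path, so it is active.
Path 3: Q ← Y → J ← D → V
  Y is a fork and Y is not conditioned on; J is a collider and J is conditioned on, which opens it; D is a fork and D is not conditioned on — no node blocks this path, so it is active.
Path 4: Q ← Y → J → V
  J is a chain here and J is conditioned on, so the path is blocked at J.
Since the path Q ← Y → D → V is active, Q and V are not d-separated given {J, P}.

No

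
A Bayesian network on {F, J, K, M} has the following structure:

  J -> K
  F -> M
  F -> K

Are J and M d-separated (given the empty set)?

The only undirected path from J to M is:
  1. J → K ← F → M — K:collider[blocks]; F:fork[open] ⇒ blocked
Since every path is blocked, d-separation holds.

Yes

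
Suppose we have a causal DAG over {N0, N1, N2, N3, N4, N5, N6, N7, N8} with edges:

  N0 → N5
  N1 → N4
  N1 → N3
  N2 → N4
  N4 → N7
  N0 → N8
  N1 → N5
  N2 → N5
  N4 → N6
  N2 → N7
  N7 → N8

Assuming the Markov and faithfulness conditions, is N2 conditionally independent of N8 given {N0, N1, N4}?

No

6 paths connect N2 and N8; each must be blocked for d-separation to hold:
Path 1: N2 → N5 ← N1 → N4 → N7 → N8
  N5 is a collider here and neither N5 nor any of its descendants is conditioned on, so the collider stays closed — the path is blocked at N5.
Path 2: N2 → N5 ← N0 → N8
  N5 is a collider here and neither N5 nor any of its descendants is conditioned on, so the collider stays closed — the path is blocked at N5.
Path 3: N2 → N7 → N8
  N7 is a chain and N7 is not conditioned on — no node blocks this path, so it is active.
Path 4: N2 → N7 ← N4 ← N1 → N5 ← N0 → N8
  N7 is a collider here and neither N7 nor any of its descendants is conditioned on, so the collider stays closed — the path is blocked at N7.
Path 5: N2 → N4 ← N1 → N5 ← N0 → N8
  N1 is a fork here and N1 is conditioned on, so the path is blocked at N1.
Path 6: N2 → N4 → N7 → N8
  N4 is a chain here and N4 is conditioned on, so the path is blocked at N4.
Since the path N2 → N7 → N8 is active, N2 and N8 are not d-separated given {N0, N1, N4}.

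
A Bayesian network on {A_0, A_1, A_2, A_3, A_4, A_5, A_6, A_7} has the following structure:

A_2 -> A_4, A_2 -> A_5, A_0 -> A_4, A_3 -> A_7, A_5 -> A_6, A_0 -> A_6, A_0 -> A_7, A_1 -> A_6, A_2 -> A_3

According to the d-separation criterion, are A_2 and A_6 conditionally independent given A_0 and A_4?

There are 3 undirected paths between A_2 and A_6; checking each against the conditioning set {A_0, A_4}:
  1. A_2 → A_3 → A_7 ← A_0 → A_6 — A_3:chain[open]; A_7:collider[blocks]; A_0:fork[blocks] ⇒ blocked
  2. A_2 → A_5 → A_6 — A_5:chain[open] ⇒ active
  3. A_2 → A_4 ← A_0 → A_6 — A_4:collider[open]; A_0:fork[blocks] ⇒ blocked
Since the path A_2 → A_5 → A_6 is active, A_2 and A_6 are not d-separated given {A_0, A_4}.

No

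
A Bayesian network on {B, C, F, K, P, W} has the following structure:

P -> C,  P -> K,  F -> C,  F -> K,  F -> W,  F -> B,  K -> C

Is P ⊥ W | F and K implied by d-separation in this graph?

We examine all 4 paths between P and W:
  1. P → C ← K ← F → W — C:collider[blocks]; K:chain[blocks]; F:fork[blocks] ⇒ blocked
  2. P → C ← F → W — C:collider[blocks]; F:fork[blocks] ⇒ blocked
  3. P → K → C ← F → W — K:chain[blocks]; C:collider[blocks]; F:fork[blocks] ⇒ blocked
  4. P → K ← F → W — K:collider[open]; F:fork[blocks] ⇒ blocked
All paths are blocked; P ⊥ W | {F, K} holds.

Yes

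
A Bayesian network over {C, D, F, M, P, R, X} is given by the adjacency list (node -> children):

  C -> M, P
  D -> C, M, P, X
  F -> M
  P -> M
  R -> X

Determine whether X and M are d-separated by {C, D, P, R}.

There are 5 undirected paths between X and M; checking each against the conditioning set {C, D, P, R}:
Path 1: X ← D → C → P → M
  D is a fork here and D is conditioned on, so the path is blocked at D.
Path 2: X ← D → C → M
  D is a fork here and D is conditioned on, so the path is blocked at D.
Path 3: X ← D → P ← C → M
  D is a fork here and D is conditioned on, so the path is blocked at D.
Path 4: X ← D → P → M
  D is a fork here and D is conditioned on, so the path is blocked at D.
Path 5: X ← D → M
  D is a fork here and D is conditioned on, so the path is blocked at D.
Every path is blocked, so X and M are d-separated given {C, D, P, R}.

Yes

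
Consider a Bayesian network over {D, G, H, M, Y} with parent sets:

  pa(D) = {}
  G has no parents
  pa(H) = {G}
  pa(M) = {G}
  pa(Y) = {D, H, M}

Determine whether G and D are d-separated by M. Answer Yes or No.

There are 2 undirected paths between G and D; checking each against the conditioning set {M}:
Path 1: G → H → Y ← D
  Y is a collider here and neither Y nor any of its descendants is conditioned on, so the collider stays closed — the path is blocked at Y.
Path 2: G → M → Y ← D
  M is a chain here and M is conditioned on, so the path is blocked at M.
All paths are blocked; G ⊥ D | {M} holds.

Yes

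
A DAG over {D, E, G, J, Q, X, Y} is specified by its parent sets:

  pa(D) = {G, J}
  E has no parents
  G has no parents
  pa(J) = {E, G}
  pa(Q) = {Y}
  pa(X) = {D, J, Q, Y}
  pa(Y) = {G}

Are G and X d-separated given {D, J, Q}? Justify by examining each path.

No — G and X are not d-separated given {D, J, Q}.

Enumerating the 6 paths from G to X and testing each for blocking by {D, J, Q}:
  1. G → D ← J → X — D:collider[open]; J:fork[blocks] ⇒ blocked
  2. G → D → X — D:chain[blocks] ⇒ blocked
  3. G → Y → Q → X — Y:chain[open]; Q:chain[blocks] ⇒ blocked
  4. G → Y → X — Y:chain[open] ⇒ active
  5. G → J → D → X — J:chain[blocks]; D:chain[blocks] ⇒ blocked
  6. G → J → X — J:chain[blocks] ⇒ blocked
At least one path is unblocked, so d-separation fails.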